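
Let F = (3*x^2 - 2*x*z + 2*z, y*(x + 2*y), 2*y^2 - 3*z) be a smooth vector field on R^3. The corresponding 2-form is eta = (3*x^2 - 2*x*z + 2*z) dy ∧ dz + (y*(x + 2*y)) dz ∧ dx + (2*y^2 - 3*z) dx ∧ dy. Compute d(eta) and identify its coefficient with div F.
d(eta) = (7*x + 4*y - 2*z - 3) dx ∧ dy ∧ dz; div F = 7*x + 4*y - 2*z - 3

For a 2-form in R^3 of the form above, applying d gives a 3-form with coefficient ∂P/∂x + ∂Q/∂y + ∂R/∂z:
  ∂P/∂x = 6*x - 2*z
  ∂Q/∂y = x + 4*y
  ∂R/∂z = -3
Sum = 7*x + 4*y - 2*z - 3, which is exactly div F.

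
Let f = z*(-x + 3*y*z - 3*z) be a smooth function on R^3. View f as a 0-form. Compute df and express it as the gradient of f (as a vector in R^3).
df = (-z) dx + (3*z^2) dy + (-x + 6*y*z - 6*z) dz; grad f = (-z, 3*z^2, -x + 6*y*z - 6*z)

For a 0-form f, d f = (∂f/∂x) dx + (∂f/∂y) dy + (∂f/∂z) dz. The components of the vector representation are exactly the entries of grad f in Cartesian coordinates:
  ∂f/∂x = -z
  ∂f/∂y = 3*z^2
  ∂f/∂z = -x + 6*y*z - 6*z.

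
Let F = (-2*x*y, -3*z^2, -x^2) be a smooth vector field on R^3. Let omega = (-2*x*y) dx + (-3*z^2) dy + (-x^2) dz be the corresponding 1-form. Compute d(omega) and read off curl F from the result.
d(omega) = (6*z) dy ∧ dz + (2*x) dz ∧ dx + (2*x) dx ∧ dy; curl F = (6*z, 2*x, 2*x)

d omega = sum_{i<j} (∂f_j/∂x_i - ∂f_i/∂x_j) dx_i ∧ dx_j. Under the identification (dy ∧ dz, dz ∧ dx, dx ∧ dy) ↔ (e_x, e_y, e_z), the coefficients are exactly the components of curl F. Compute:
  ∂R/∂y - ∂Q/∂z = (0) - (-6*z) = 6*z
  ∂P/∂z - ∂R/∂x = (0) - (-2*x) = 2*x
  ∂Q/∂x - ∂P/∂y = (0) - (-2*x) = 2*x.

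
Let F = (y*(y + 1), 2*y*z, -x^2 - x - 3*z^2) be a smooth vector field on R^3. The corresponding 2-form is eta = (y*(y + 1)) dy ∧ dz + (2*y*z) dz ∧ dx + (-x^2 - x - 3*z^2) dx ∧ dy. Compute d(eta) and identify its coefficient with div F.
d(eta) = (-4*z) dx ∧ dy ∧ dz; div F = -4*z

For a 2-form in R^3 of the form above, applying d gives a 3-form with coefficient ∂P/∂x + ∂Q/∂y + ∂R/∂z:
  ∂P/∂x = 0
  ∂Q/∂y = 2*z
  ∂R/∂z = -6*z
Sum = -4*z, which is exactly div F.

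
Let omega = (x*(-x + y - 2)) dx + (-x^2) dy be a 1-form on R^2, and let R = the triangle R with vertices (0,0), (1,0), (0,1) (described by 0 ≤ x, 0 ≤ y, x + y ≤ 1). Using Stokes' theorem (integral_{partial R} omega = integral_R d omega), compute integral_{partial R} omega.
integral_(partial R) omega = -1/2

Stokes: integral_partial_R omega = integral_R d omega with d omega = (∂Q/∂x - ∂P/∂y) dx ∧ dy.
  ∂Q/∂x = -2*x
  ∂P/∂y = x
  integrand = ∂Q/∂x - ∂P/∂y = -3*x.
Integrating over R: integral_0^1 integral_0^{1-x} (-3*x) dy dx = -1/2.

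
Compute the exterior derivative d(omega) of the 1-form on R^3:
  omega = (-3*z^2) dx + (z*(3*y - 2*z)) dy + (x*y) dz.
d(omega) = (y + 6*z) dx ∧ dz + (x - 3*y + 4*z) dy ∧ dz

For a 1-form omega = sum_i f_i dx_i, the exterior derivative is
  d(omega) = sum_{i < j} (∂f_j/∂x_i - ∂f_i/∂x_j) dx_i ∧ dx_j.
  coefficient of dx ∧ dz: ∂f_3/∂x - ∂f_1/∂z = ∂(x*y)/∂x - ∂(-3*z^2)/∂z = y + 6*z
  coefficient of dy ∧ dz: ∂f_3/∂y - ∂f_2/∂z = ∂(x*y)/∂y - ∂(z*(3*y - 2*z))/∂z = x - 3*y + 4*z
Assembling: d(omega) = (y + 6*z) dx ∧ dz + (x - 3*y + 4*z) dy ∧ dz.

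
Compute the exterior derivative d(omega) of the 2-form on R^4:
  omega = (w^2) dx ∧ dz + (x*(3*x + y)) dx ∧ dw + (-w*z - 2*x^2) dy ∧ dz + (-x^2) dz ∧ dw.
d(omega) = (2*w - 2*x) dx ∧ dz ∧ dw + (-x) dx ∧ dy ∧ dw + (-4*x) dx ∧ dy ∧ dz + (-z) dy ∧ dz ∧ dw

For a 2-form omega = sum_{i<j} g_{ij} dx_i ∧ dx_j, the exterior derivative is
  d(omega) = sum_{i<j} d(g_{ij}) ∧ dx_i ∧ dx_j = sum_{i<j, k} (∂g_{ij}/∂x_k) dx_k ∧ dx_i ∧ dx_j.
Expand each term, using dx_k ∧ dx_i ∧ dx_j = sgn(permutation) dx_{(a)} ∧ dx_{(b)} ∧ dx_{(c)} with (a < b < c) sorted:
  d(w^2) includes (∂/∂w)(w^2) dw = (2*w) dw, which multiplied by dx ∧ dz gives (2*w) dx ∧ dz ∧ dw
  d(x*(3*x + y)) includes (∂/∂y)(x*(3*x + y)) dy = (x) dy, which multiplied by dx ∧ dw gives (-x) dx ∧ dy ∧ dw
  d(-w*z - 2*x^2) includes (∂/∂x)(-w*z - 2*x^2) dx = (-4*x) dx, which multiplied by dy ∧ dz gives (-4*x) dx ∧ dy ∧ dz
  d(-w*z - 2*x^2) includes (∂/∂w)(-w*z - 2*x^2) dw = (-z) dw, which multiplied by dy ∧ dz gives (-z) dy ∧ dz ∧ dw
  d(-x^2) includes (∂/∂x)(-x^2) dx = (-2*x) dx, which multiplied by dz ∧ dw gives (-2*x) dx ∧ dz ∧ dw
Collecting like 3-forms: d(omega) = (2*w - 2*x) dx ∧ dz ∧ dw + (-x) dx ∧ dy ∧ dw + (-4*x) dx ∧ dy ∧ dz + (-z) dy ∧ dz ∧ dw.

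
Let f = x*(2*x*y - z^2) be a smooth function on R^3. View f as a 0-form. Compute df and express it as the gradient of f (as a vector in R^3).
df = (4*x*y - z^2) dx + (2*x^2) dy + (-2*x*z) dz; grad f = (4*x*y - z^2, 2*x^2, -2*x*z)

For a 0-form f, d f = (∂f/∂x) dx + (∂f/∂y) dy + (∂f/∂z) dz. The components of the vector representation are exactly the entries of grad f in Cartesian coordinates:
  ∂f/∂x = 4*x*y - z^2
  ∂f/∂y = 2*x^2
  ∂f/∂z = -2*x*z.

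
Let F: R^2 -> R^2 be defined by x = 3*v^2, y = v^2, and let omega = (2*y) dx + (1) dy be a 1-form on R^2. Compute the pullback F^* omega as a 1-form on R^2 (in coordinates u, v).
F^* omega = (12*v^3 + 2*v) dv

Using F^*(f dg) = (f ∘ F) d(g ∘ F), substitute each coordinate x_i by F_i(u, v) in f_i, and replace dx_i by d F_i = (∂F_i/∂u) du + (∂F_i/∂v) dv.
  For the x component: f_1(F) = 2*v^2; d F_1 = (0) du + (6*v) dv
  For the y component: f_2(F) = 1; d F_2 = (0) du + (2*v) dv
Combining and collecting du, dv coefficients:
  coeff of du: 0
  coeff of dv: 12*v^3 + 2*v
F^* omega = (12*v^3 + 2*v) dv.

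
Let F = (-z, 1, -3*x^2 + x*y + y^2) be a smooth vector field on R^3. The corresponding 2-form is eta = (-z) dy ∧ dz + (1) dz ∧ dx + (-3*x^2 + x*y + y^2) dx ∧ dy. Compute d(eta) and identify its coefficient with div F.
d(eta) = (0) dx ∧ dy ∧ dz; div F = 0

For a 2-form in R^3 of the form above, applying d gives a 3-form with coefficient ∂P/∂x + ∂Q/∂y + ∂R/∂z:
  ∂P/∂x = 0
  ∂Q/∂y = 0
  ∂R/∂z = 0
Sum = 0, which is exactly div F.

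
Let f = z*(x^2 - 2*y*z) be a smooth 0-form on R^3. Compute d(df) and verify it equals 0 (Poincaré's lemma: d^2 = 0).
d(df) = 0

Step 1: df = sum_i (∂f/∂x_i) dx_i = (2*x*z) dx + (-2*z^2) dy + (x^2 - 4*y*z) dz.
Step 2: Apply d again. Using the 1-form formula, the coefficient of dx ∧ dy in d(df) is ∂^2 f/∂x ∂y - ∂^2 f/∂y ∂x = (0) - (0) = 0 (equality of mixed partials for smooth f).
Similarly for dx ∧ dz and dy ∧ dz — all coefficients vanish. So d(df) = 0.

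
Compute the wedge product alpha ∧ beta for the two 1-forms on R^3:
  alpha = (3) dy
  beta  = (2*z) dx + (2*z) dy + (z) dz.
alpha ∧ beta = (-6*z) dx ∧ dy + (3*z) dy ∧ dz

Distribute the wedge, using dx_i ∧ dx_j = -dx_j ∧ dx_i and dx_i ∧ dx_i = 0. For each pair (i, j) with i < j, the coefficient of dx_i ∧ dx_j in alpha ∧ beta is (alpha_i * beta_j - alpha_j * beta_i). Collecting: alpha ∧ beta = (-6*z) dx ∧ dy + (3*z) dy ∧ dz.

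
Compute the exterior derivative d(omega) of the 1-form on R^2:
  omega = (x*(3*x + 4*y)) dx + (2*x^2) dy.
d(omega) = 0

For a 1-form omega = sum_i f_i dx_i, the exterior derivative is
  d(omega) = sum_{i < j} (∂f_j/∂x_i - ∂f_i/∂x_j) dx_i ∧ dx_j.

Assembling: d(omega) = 0.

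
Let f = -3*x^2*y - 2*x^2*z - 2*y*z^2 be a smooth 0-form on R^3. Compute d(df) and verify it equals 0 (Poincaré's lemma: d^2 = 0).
d(df) = 0

Step 1: df = sum_i (∂f/∂x_i) dx_i = (2*x*(-3*y - 2*z)) dx + (-3*x^2 - 2*z^2) dy + (-2*x^2 - 4*y*z) dz.
Step 2: Apply d again. Using the 1-form formula, the coefficient of dx ∧ dy in d(df) is ∂^2 f/∂x ∂y - ∂^2 f/∂y ∂x = (-6*x) - (-6*x) = 0 (equality of mixed partials for smooth f).
Similarly for dx ∧ dz and dy ∧ dz — all coefficients vanish. So d(df) = 0.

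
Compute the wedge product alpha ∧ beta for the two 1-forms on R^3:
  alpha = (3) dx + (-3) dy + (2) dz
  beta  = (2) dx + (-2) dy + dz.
alpha ∧ beta = (-1) dx ∧ dz + (1) dy ∧ dz

Distribute the wedge, using dx_i ∧ dx_j = -dx_j ∧ dx_i and dx_i ∧ dx_i = 0. For each pair (i, j) with i < j, the coefficient of dx_i ∧ dx_j in alpha ∧ beta is (alpha_i * beta_j - alpha_j * beta_i). Collecting: alpha ∧ beta = (-1) dx ∧ dz + (1) dy ∧ dz.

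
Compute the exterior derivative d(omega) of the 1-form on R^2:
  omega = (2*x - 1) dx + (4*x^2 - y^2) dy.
d(omega) = (8*x) dx ∧ dy

For a 1-form omega = sum_i f_i dx_i, the exterior derivative is
  d(omega) = sum_{i < j} (∂f_j/∂x_i - ∂f_i/∂x_j) dx_i ∧ dx_j.
  coefficient of dx ∧ dy: ∂f_2/∂x - ∂f_1/∂y = ∂(4*x^2 - y^2)/∂x - ∂(2*x - 1)/∂y = 8*x
Assembling: d(omega) = (8*x) dx ∧ dy.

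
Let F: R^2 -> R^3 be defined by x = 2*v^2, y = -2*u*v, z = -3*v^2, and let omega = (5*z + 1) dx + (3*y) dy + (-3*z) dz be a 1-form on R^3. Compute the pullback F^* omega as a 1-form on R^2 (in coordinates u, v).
F^* omega = (12*u*v^2) du + (2*v*(6*u^2 - 57*v^2 + 2)) dv

Using F^*(f dg) = (f ∘ F) d(g ∘ F), substitute each coordinate x_i by F_i(u, v) in f_i, and replace dx_i by d F_i = (∂F_i/∂u) du + (∂F_i/∂v) dv.
  For the x component: f_1(F) = 1 - 15*v^2; d F_1 = (0) du + (4*v) dv
  For the y component: f_2(F) = -6*u*v; d F_2 = (-2*v) du + (-2*u) dv
  For the z component: f_3(F) = 9*v^2; d F_3 = (0) du + (-6*v) dv
Combining and collecting du, dv coefficients:
  coeff of du: 12*u*v^2
  coeff of dv: 2*v*(6*u^2 - 57*v^2 + 2)
F^* omega = (12*u*v^2) du + (2*v*(6*u^2 - 57*v^2 + 2)) dv.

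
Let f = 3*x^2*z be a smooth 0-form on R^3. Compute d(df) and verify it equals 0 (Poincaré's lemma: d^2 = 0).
d(df) = 0

Step 1: df = sum_i (∂f/∂x_i) dx_i = (6*x*z) dx + (0) dy + (3*x^2) dz.
Step 2: Apply d again. Using the 1-form formula, the coefficient of dx ∧ dy in d(df) is ∂^2 f/∂x ∂y - ∂^2 f/∂y ∂x = (0) - (0) = 0 (equality of mixed partials for smooth f).
Similarly for dx ∧ dz and dy ∧ dz — all coefficients vanish. So d(df) = 0.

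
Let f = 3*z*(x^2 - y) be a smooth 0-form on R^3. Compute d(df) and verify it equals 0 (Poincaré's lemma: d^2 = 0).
d(df) = 0

Step 1: df = sum_i (∂f/∂x_i) dx_i = (6*x*z) dx + (-3*z) dy + (3*x^2 - 3*y) dz.
Step 2: Apply d again. Using the 1-form formula, the coefficient of dx ∧ dy in d(df) is ∂^2 f/∂x ∂y - ∂^2 f/∂y ∂x = (0) - (0) = 0 (equality of mixed partials for smooth f).
Similarly for dx ∧ dz and dy ∧ dz — all coefficients vanish. So d(df) = 0.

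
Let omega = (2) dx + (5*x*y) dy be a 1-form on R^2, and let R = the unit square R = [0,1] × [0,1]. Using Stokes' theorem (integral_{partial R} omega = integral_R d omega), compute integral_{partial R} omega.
integral_(partial R) omega = 5/2

Stokes: integral_partial_R omega = integral_R d omega with d omega = (∂Q/∂x - ∂P/∂y) dx ∧ dy.
  ∂Q/∂x = 5*y
  ∂P/∂y = 0
  integrand = ∂Q/∂x - ∂P/∂y = 5*y.
Integrating over R: integral_0^1 integral_0^1 (5*y) dx dy = 5/2.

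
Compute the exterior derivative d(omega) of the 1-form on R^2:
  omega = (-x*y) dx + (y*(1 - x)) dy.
d(omega) = (x - y) dx ∧ dy

For a 1-form omega = sum_i f_i dx_i, the exterior derivative is
  d(omega) = sum_{i < j} (∂f_j/∂x_i - ∂f_i/∂x_j) dx_i ∧ dx_j.
  coefficient of dx ∧ dy: ∂f_2/∂x - ∂f_1/∂y = ∂(y*(1 - x))/∂x - ∂(-x*y)/∂y = x - y
Assembling: d(omega) = (x - y) dx ∧ dy.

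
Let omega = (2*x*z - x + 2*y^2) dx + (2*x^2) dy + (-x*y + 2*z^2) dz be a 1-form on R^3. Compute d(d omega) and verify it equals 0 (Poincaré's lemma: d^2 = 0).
d(d omega) = 0

Step 1: d omega = sum_{i<j} (∂f_j/∂x_i - ∂f_i/∂x_j) dx_i ∧ dx_j:
  coeff of dx ∧ dy: 4*x - 4*y
  coeff of dx ∧ dz: -2*x - y
  coeff of dy ∧ dz: -x
Step 2: Apply d again to each 2-form coefficient. The only possible 3-form in R^3 is dx ∧ dy ∧ dz, with coefficient
  ∂(coeff of dy∧dz)/∂x - ∂(coeff of dx∧dz)/∂y + ∂(coeff of dx∧dy)/∂z
  = ∂/∂x (-x) - ∂/∂y (-2*x - y) + ∂/∂z (4*x - 4*y).
Each of these terms simplifies to sums of mixed partials that cancel in pairs. The result is 0 (by equality of mixed partials for smooth functions — Schwarz / Clairaut).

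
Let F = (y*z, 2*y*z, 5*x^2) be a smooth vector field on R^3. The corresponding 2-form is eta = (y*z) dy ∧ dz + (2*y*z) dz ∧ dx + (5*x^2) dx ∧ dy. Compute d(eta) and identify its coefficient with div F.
d(eta) = (2*z) dx ∧ dy ∧ dz; div F = 2*z

For a 2-form in R^3 of the form above, applying d gives a 3-form with coefficient ∂P/∂x + ∂Q/∂y + ∂R/∂z:
  ∂P/∂x = 0
  ∂Q/∂y = 2*z
  ∂R/∂z = 0
Sum = 2*z, which is exactly div F.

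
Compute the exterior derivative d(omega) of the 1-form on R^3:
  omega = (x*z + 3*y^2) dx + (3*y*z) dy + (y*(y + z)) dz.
d(omega) = (-6*y) dx ∧ dy + (-x) dx ∧ dz + (-y + z) dy ∧ dz

For a 1-form omega = sum_i f_i dx_i, the exterior derivative is
  d(omega) = sum_{i < j} (∂f_j/∂x_i - ∂f_i/∂x_j) dx_i ∧ dx_j.
  coefficient of dx ∧ dy: ∂f_2/∂x - ∂f_1/∂y = ∂(3*y*z)/∂x - ∂(x*z + 3*y^2)/∂y = -6*y
  coefficient of dx ∧ dz: ∂f_3/∂x - ∂f_1/∂z = ∂(y*(y + z))/∂x - ∂(x*z + 3*y^2)/∂z = -x
  coefficient of dy ∧ dz: ∂f_3/∂y - ∂f_2/∂z = ∂(y*(y + z))/∂y - ∂(3*y*z)/∂z = -y + z
Assembling: d(omega) = (-6*y) dx ∧ dy + (-x) dx ∧ dz + (-y + z) dy ∧ dz.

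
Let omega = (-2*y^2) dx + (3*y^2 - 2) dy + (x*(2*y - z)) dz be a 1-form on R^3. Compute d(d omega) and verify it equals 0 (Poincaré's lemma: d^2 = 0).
d(d omega) = 0

Step 1: d omega = sum_{i<j} (∂f_j/∂x_i - ∂f_i/∂x_j) dx_i ∧ dx_j:
  coeff of dx ∧ dy: 4*y
  coeff of dx ∧ dz: 2*y - z
  coeff of dy ∧ dz: 2*x
Step 2: Apply d again to each 2-form coefficient. The only possible 3-form in R^3 is dx ∧ dy ∧ dz, with coefficient
  ∂(coeff of dy∧dz)/∂x - ∂(coeff of dx∧dz)/∂y + ∂(coeff of dx∧dy)/∂z
  = ∂/∂x (2*x) - ∂/∂y (2*y - z) + ∂/∂z (4*y).
Each of these terms simplifies to sums of mixed partials that cancel in pairs. The result is 0 (by equality of mixed partials for smooth functions — Schwarz / Clairaut).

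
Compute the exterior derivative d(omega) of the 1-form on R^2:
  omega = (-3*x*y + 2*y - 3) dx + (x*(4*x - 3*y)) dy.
d(omega) = (11*x - 3*y - 2) dx ∧ dy

For a 1-form omega = sum_i f_i dx_i, the exterior derivative is
  d(omega) = sum_{i < j} (∂f_j/∂x_i - ∂f_i/∂x_j) dx_i ∧ dx_j.
  coefficient of dx ∧ dy: ∂f_2/∂x - ∂f_1/∂y = ∂(x*(4*x - 3*y))/∂x - ∂(-3*x*y + 2*y - 3)/∂y = 11*x - 3*y - 2
Assembling: d(omega) = (11*x - 3*y - 2) dx ∧ dy.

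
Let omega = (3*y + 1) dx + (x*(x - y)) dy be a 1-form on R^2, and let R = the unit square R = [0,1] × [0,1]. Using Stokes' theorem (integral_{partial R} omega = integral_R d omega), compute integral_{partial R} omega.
integral_(partial R) omega = -5/2

Stokes: integral_partial_R omega = integral_R d omega with d omega = (∂Q/∂x - ∂P/∂y) dx ∧ dy.
  ∂Q/∂x = 2*x - y
  ∂P/∂y = 3
  integrand = ∂Q/∂x - ∂P/∂y = 2*x - y - 3.
Integrating over R: integral_0^1 integral_0^1 (2*x - y - 3) dx dy = -5/2.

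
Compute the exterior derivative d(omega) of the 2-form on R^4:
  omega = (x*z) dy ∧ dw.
d(omega) = (z) dx ∧ dy ∧ dw + (-x) dy ∧ dz ∧ dw

For a 2-form omega = sum_{i<j} g_{ij} dx_i ∧ dx_j, the exterior derivative is
  d(omega) = sum_{i<j} d(g_{ij}) ∧ dx_i ∧ dx_j = sum_{i<j, k} (∂g_{ij}/∂x_k) dx_k ∧ dx_i ∧ dx_j.
Expand each term, using dx_k ∧ dx_i ∧ dx_j = sgn(permutation) dx_{(a)} ∧ dx_{(b)} ∧ dx_{(c)} with (a < b < c) sorted:
  d(x*z) includes (∂/∂x)(x*z) dx = (z) dx, which multiplied by dy ∧ dw gives (z) dx ∧ dy ∧ dw
  d(x*z) includes (∂/∂z)(x*z) dz = (x) dz, which multiplied by dy ∧ dw gives (-x) dy ∧ dz ∧ dw
Collecting like 3-forms: d(omega) = (z) dx ∧ dy ∧ dw + (-x) dy ∧ dz ∧ dw.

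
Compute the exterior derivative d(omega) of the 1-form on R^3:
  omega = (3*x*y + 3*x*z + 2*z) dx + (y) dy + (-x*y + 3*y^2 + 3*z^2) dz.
d(omega) = (-3*x) dx ∧ dy + (-3*x - y - 2) dx ∧ dz + (-x + 6*y) dy ∧ dz

For a 1-form omega = sum_i f_i dx_i, the exterior derivative is
  d(omega) = sum_{i < j} (∂f_j/∂x_i - ∂f_i/∂x_j) dx_i ∧ dx_j.
  coefficient of dx ∧ dy: ∂f_2/∂x - ∂f_1/∂y = ∂(y)/∂x - ∂(3*x*y + 3*x*z + 2*z)/∂y = -3*x
  coefficient of dx ∧ dz: ∂f_3/∂x - ∂f_1/∂z = ∂(-x*y + 3*y^2 + 3*z^2)/∂x - ∂(3*x*y + 3*x*z + 2*z)/∂z = -3*x - y - 2
  coefficient of dy ∧ dz: ∂f_3/∂y - ∂f_2/∂z = ∂(-x*y + 3*y^2 + 3*z^2)/∂y - ∂(y)/∂z = -x + 6*y
Assembling: d(omega) = (-3*x) dx ∧ dy + (-3*x - y - 2) dx ∧ dz + (-x + 6*y) dy ∧ dz.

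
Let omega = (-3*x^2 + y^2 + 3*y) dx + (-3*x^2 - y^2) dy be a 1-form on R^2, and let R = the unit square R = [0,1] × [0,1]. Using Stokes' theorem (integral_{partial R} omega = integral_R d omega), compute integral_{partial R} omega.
integral_(partial R) omega = -7

Stokes: integral_partial_R omega = integral_R d omega with d omega = (∂Q/∂x - ∂P/∂y) dx ∧ dy.
  ∂Q/∂x = -6*x
  ∂P/∂y = 2*y + 3
  integrand = ∂Q/∂x - ∂P/∂y = -6*x - 2*y - 3.
Integrating over R: integral_0^1 integral_0^1 (-6*x - 2*y - 3) dx dy = -7.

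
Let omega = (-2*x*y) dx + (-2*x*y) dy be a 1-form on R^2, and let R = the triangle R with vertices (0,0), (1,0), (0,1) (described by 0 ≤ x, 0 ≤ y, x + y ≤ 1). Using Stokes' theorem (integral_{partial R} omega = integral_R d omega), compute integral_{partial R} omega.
integral_(partial R) omega = 0

Stokes: integral_partial_R omega = integral_R d omega with d omega = (∂Q/∂x - ∂P/∂y) dx ∧ dy.
  ∂Q/∂x = -2*y
  ∂P/∂y = -2*x
  integrand = ∂Q/∂x - ∂P/∂y = 2*x - 2*y.
Integrating over R: integral_0^1 integral_0^{1-x} (2*x - 2*y) dy dx = 0.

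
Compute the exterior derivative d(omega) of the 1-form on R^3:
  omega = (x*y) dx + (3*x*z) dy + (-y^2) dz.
d(omega) = (-x + 3*z) dx ∧ dy + (-3*x - 2*y) dy ∧ dz

For a 1-form omega = sum_i f_i dx_i, the exterior derivative is
  d(omega) = sum_{i < j} (∂f_j/∂x_i - ∂f_i/∂x_j) dx_i ∧ dx_j.
  coefficient of dx ∧ dy: ∂f_2/∂x - ∂f_1/∂y = ∂(3*x*z)/∂x - ∂(x*y)/∂y = -x + 3*z
  coefficient of dy ∧ dz: ∂f_3/∂y - ∂f_2/∂z = ∂(-y^2)/∂y - ∂(3*x*z)/∂z = -3*x - 2*y
Assembling: d(omega) = (-x + 3*z) dx ∧ dy + (-3*x - 2*y) dy ∧ dz.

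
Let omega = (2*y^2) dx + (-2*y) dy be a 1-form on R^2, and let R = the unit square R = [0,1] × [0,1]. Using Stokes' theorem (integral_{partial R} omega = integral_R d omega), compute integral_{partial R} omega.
integral_(partial R) omega = -2

Stokes: integral_partial_R omega = integral_R d omega with d omega = (∂Q/∂x - ∂P/∂y) dx ∧ dy.
  ∂Q/∂x = 0
  ∂P/∂y = 4*y
  integrand = ∂Q/∂x - ∂P/∂y = -4*y.
Integrating over R: integral_0^1 integral_0^1 (-4*y) dx dy = -2.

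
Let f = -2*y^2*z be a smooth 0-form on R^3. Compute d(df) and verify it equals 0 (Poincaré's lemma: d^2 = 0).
d(df) = 0

Step 1: df = sum_i (∂f/∂x_i) dx_i = (0) dx + (-4*y*z) dy + (-2*y^2) dz.
Step 2: Apply d again. Using the 1-form formula, the coefficient of dx ∧ dy in d(df) is ∂^2 f/∂x ∂y - ∂^2 f/∂y ∂x = (0) - (0) = 0 (equality of mixed partials for smooth f).
Similarly for dx ∧ dz and dy ∧ dz — all coefficients vanish. So d(df) = 0.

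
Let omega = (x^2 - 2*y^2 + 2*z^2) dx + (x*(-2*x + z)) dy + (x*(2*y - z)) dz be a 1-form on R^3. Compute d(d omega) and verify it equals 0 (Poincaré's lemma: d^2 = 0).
d(d omega) = 0

Step 1: d omega = sum_{i<j} (∂f_j/∂x_i - ∂f_i/∂x_j) dx_i ∧ dx_j:
  coeff of dx ∧ dy: -4*x + 4*y + z
  coeff of dx ∧ dz: 2*y - 5*z
  coeff of dy ∧ dz: x
Step 2: Apply d again to each 2-form coefficient. The only possible 3-form in R^3 is dx ∧ dy ∧ dz, with coefficient
  ∂(coeff of dy∧dz)/∂x - ∂(coeff of dx∧dz)/∂y + ∂(coeff of dx∧dy)/∂z
  = ∂/∂x (x) - ∂/∂y (2*y - 5*z) + ∂/∂z (-4*x + 4*y + z).
Each of these terms simplifies to sums of mixed partials that cancel in pairs. The result is 0 (by equality of mixed partials for smooth functions — Schwarz / Clairaut).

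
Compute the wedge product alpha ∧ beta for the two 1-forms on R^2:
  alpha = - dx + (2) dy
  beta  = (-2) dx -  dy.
alpha ∧ beta = (5) dx ∧ dy

Distribute the wedge, using dx_i ∧ dx_j = -dx_j ∧ dx_i and dx_i ∧ dx_i = 0. For each pair (i, j) with i < j, the coefficient of dx_i ∧ dx_j in alpha ∧ beta is (alpha_i * beta_j - alpha_j * beta_i). Collecting: alpha ∧ beta = (5) dx ∧ dy.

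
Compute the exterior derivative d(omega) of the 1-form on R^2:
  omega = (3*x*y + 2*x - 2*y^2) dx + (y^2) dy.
d(omega) = (-3*x + 4*y) dx ∧ dy

For a 1-form omega = sum_i f_i dx_i, the exterior derivative is
  d(omega) = sum_{i < j} (∂f_j/∂x_i - ∂f_i/∂x_j) dx_i ∧ dx_j.
  coefficient of dx ∧ dy: ∂f_2/∂x - ∂f_1/∂y = ∂(y^2)/∂x - ∂(3*x*y + 2*x - 2*y^2)/∂y = -3*x + 4*y
Assembling: d(omega) = (-3*x + 4*y) dx ∧ dy.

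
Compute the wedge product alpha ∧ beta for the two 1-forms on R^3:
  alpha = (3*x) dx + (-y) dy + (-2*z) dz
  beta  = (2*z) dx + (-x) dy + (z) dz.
alpha ∧ beta = (-3*x^2 + 2*y*z) dx ∧ dy + (z*(3*x + 4*z)) dx ∧ dz + (-z*(2*x + y)) dy ∧ dz

Distribute the wedge, using dx_i ∧ dx_j = -dx_j ∧ dx_i and dx_i ∧ dx_i = 0. For each pair (i, j) with i < j, the coefficient of dx_i ∧ dx_j in alpha ∧ beta is (alpha_i * beta_j - alpha_j * beta_i). Collecting: alpha ∧ beta = (-3*x^2 + 2*y*z) dx ∧ dy + (z*(3*x + 4*z)) dx ∧ dz + (-z*(2*x + y)) dy ∧ dz.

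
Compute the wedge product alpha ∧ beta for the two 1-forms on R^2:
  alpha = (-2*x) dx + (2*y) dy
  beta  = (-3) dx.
alpha ∧ beta = (6*y) dx ∧ dy

Distribute the wedge, using dx_i ∧ dx_j = -dx_j ∧ dx_i and dx_i ∧ dx_i = 0. For each pair (i, j) with i < j, the coefficient of dx_i ∧ dx_j in alpha ∧ beta is (alpha_i * beta_j - alpha_j * beta_i). Collecting: alpha ∧ beta = (6*y) dx ∧ dy.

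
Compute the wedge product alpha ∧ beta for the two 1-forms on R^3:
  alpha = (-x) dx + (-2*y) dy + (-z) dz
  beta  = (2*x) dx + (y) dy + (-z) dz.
alpha ∧ beta = (3*x*y) dx ∧ dy + (3*x*z) dx ∧ dz + (3*y*z) dy ∧ dz

Distribute the wedge, using dx_i ∧ dx_j = -dx_j ∧ dx_i and dx_i ∧ dx_i = 0. For each pair (i, j) with i < j, the coefficient of dx_i ∧ dx_j in alpha ∧ beta is (alpha_i * beta_j - alpha_j * beta_i). Collecting: alpha ∧ beta = (3*x*y) dx ∧ dy + (3*x*z) dx ∧ dz + (3*y*z) dy ∧ dz.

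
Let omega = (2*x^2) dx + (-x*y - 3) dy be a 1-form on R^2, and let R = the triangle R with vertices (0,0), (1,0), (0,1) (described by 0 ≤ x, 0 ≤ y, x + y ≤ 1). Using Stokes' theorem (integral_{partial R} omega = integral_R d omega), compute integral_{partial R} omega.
integral_(partial R) omega = -1/6

Stokes: integral_partial_R omega = integral_R d omega with d omega = (∂Q/∂x - ∂P/∂y) dx ∧ dy.
  ∂Q/∂x = -y
  ∂P/∂y = 0
  integrand = ∂Q/∂x - ∂P/∂y = -y.
Integrating over R: integral_0^1 integral_0^{1-x} (-y) dy dx = -1/6.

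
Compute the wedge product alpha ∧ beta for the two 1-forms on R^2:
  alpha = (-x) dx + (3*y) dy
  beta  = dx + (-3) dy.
alpha ∧ beta = (3*x - 3*y) dx ∧ dy

Distribute the wedge, using dx_i ∧ dx_j = -dx_j ∧ dx_i and dx_i ∧ dx_i = 0. For each pair (i, j) with i < j, the coefficient of dx_i ∧ dx_j in alpha ∧ beta is (alpha_i * beta_j - alpha_j * beta_i). Collecting: alpha ∧ beta = (3*x - 3*y) dx ∧ dy.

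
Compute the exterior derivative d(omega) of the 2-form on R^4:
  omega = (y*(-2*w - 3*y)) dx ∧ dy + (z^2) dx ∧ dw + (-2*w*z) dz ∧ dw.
d(omega) = (-2*y) dx ∧ dy ∧ dw + (-2*z) dx ∧ dz ∧ dw

For a 2-form omega = sum_{i<j} g_{ij} dx_i ∧ dx_j, the exterior derivative is
  d(omega) = sum_{i<j} d(g_{ij}) ∧ dx_i ∧ dx_j = sum_{i<j, k} (∂g_{ij}/∂x_k) dx_k ∧ dx_i ∧ dx_j.
Expand each term, using dx_k ∧ dx_i ∧ dx_j = sgn(permutation) dx_{(a)} ∧ dx_{(b)} ∧ dx_{(c)} with (a < b < c) sorted:
  d(y*(-2*w - 3*y)) includes (∂/∂w)(y*(-2*w - 3*y)) dw = (-2*y) dw, which multiplied by dx ∧ dy gives (-2*y) dx ∧ dy ∧ dw
  d(z^2) includes (∂/∂z)(z^2) dz = (2*z) dz, which multiplied by dx ∧ dw gives (-2*z) dx ∧ dz ∧ dw
Collecting like 3-forms: d(omega) = (-2*y) dx ∧ dy ∧ dw + (-2*z) dx ∧ dz ∧ dw.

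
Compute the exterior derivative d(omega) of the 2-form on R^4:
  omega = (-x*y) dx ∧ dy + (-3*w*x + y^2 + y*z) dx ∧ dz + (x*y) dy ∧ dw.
d(omega) = (-2*y - z) dx ∧ dy ∧ dz + (-3*x) dx ∧ dz ∧ dw + (y) dx ∧ dy ∧ dw

For a 2-form omega = sum_{i<j} g_{ij} dx_i ∧ dx_j, the exterior derivative is
  d(omega) = sum_{i<j} d(g_{ij}) ∧ dx_i ∧ dx_j = sum_{i<j, k} (∂g_{ij}/∂x_k) dx_k ∧ dx_i ∧ dx_j.
Expand each term, using dx_k ∧ dx_i ∧ dx_j = sgn(permutation) dx_{(a)} ∧ dx_{(b)} ∧ dx_{(c)} with (a < b < c) sorted:
  d(-3*w*x + y^2 + y*z) includes (∂/∂y)(-3*w*x + y^2 + y*z) dy = (2*y + z) dy, which multiplied by dx ∧ dz gives (-2*y - z) dx ∧ dy ∧ dz
  d(-3*w*x + y^2 + y*z) includes (∂/∂w)(-3*w*x + y^2 + y*z) dw = (-3*x) dw, which multiplied by dx ∧ dz gives (-3*x) dx ∧ dz ∧ dw
  d(x*y) includes (∂/∂x)(x*y) dx = (y) dx, which multiplied by dy ∧ dw gives (y) dx ∧ dy ∧ dw
Collecting like 3-forms: d(omega) = (-2*y - z) dx ∧ dy ∧ dz + (-3*x) dx ∧ dz ∧ dw + (y) dx ∧ dy ∧ dw.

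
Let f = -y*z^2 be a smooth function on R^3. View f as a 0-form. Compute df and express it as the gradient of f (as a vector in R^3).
df = (0) dx + (-z^2) dy + (-2*y*z) dz; grad f = (0, -z^2, -2*y*z)

For a 0-form f, d f = (∂f/∂x) dx + (∂f/∂y) dy + (∂f/∂z) dz. The components of the vector representation are exactly the entries of grad f in Cartesian coordinates:
  ∂f/∂x = 0
  ∂f/∂y = -z^2
  ∂f/∂z = -2*y*z.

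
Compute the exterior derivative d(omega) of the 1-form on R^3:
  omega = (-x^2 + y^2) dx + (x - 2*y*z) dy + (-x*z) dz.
d(omega) = (1 - 2*y) dx ∧ dy + (-z) dx ∧ dz + (2*y) dy ∧ dz

For a 1-form omega = sum_i f_i dx_i, the exterior derivative is
  d(omega) = sum_{i < j} (∂f_j/∂x_i - ∂f_i/∂x_j) dx_i ∧ dx_j.
  coefficient of dx ∧ dy: ∂f_2/∂x - ∂f_1/∂y = ∂(x - 2*y*z)/∂x - ∂(-x^2 + y^2)/∂y = 1 - 2*y
  coefficient of dx ∧ dz: ∂f_3/∂x - ∂f_1/∂z = ∂(-x*z)/∂x - ∂(-x^2 + y^2)/∂z = -z
  coefficient of dy ∧ dz: ∂f_3/∂y - ∂f_2/∂z = ∂(-x*z)/∂y - ∂(x - 2*y*z)/∂z = 2*y
Assembling: d(omega) = (1 - 2*y) dx ∧ dy + (-z) dx ∧ dz + (2*y) dy ∧ dz.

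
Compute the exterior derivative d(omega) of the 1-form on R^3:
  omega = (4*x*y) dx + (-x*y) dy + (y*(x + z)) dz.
d(omega) = (-4*x - y) dx ∧ dy + (y) dx ∧ dz + (x + z) dy ∧ dz

For a 1-form omega = sum_i f_i dx_i, the exterior derivative is
  d(omega) = sum_{i < j} (∂f_j/∂x_i - ∂f_i/∂x_j) dx_i ∧ dx_j.
  coefficient of dx ∧ dy: ∂f_2/∂x - ∂f_1/∂y = ∂(-x*y)/∂x - ∂(4*x*y)/∂y = -4*x - y
  coefficient of dx ∧ dz: ∂f_3/∂x - ∂f_1/∂z = ∂(y*(x + z))/∂x - ∂(4*x*y)/∂z = y
  coefficient of dy ∧ dz: ∂f_3/∂y - ∂f_2/∂z = ∂(y*(x + z))/∂y - ∂(-x*y)/∂z = x + z
Assembling: d(omega) = (-4*x - y) dx ∧ dy + (y) dx ∧ dz + (x + z) dy ∧ dz.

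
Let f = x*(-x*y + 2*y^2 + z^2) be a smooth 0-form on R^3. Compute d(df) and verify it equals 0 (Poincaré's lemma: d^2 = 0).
d(df) = 0

Step 1: df = sum_i (∂f/∂x_i) dx_i = (-2*x*y + 2*y^2 + z^2) dx + (x*(-x + 4*y)) dy + (2*x*z) dz.
Step 2: Apply d again. Using the 1-form formula, the coefficient of dx ∧ dy in d(df) is ∂^2 f/∂x ∂y - ∂^2 f/∂y ∂x = (-2*x + 4*y) - (-2*x + 4*y) = 0 (equality of mixed partials for smooth f).
Similarly for dx ∧ dz and dy ∧ dz — all coefficients vanish. So d(df) = 0.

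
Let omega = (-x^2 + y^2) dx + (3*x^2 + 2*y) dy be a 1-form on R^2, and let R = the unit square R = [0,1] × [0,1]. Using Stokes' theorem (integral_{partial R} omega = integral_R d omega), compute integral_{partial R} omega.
integral_(partial R) omega = 2

Stokes: integral_partial_R omega = integral_R d omega with d omega = (∂Q/∂x - ∂P/∂y) dx ∧ dy.
  ∂Q/∂x = 6*x
  ∂P/∂y = 2*y
  integrand = ∂Q/∂x - ∂P/∂y = 6*x - 2*y.
Integrating over R: integral_0^1 integral_0^1 (6*x - 2*y) dx dy = 2.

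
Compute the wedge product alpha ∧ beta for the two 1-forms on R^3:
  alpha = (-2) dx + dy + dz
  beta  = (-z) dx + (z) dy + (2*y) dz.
alpha ∧ beta = (-z) dx ∧ dy + (-4*y + z) dx ∧ dz + (2*y - z) dy ∧ dz

Distribute the wedge, using dx_i ∧ dx_j = -dx_j ∧ dx_i and dx_i ∧ dx_i = 0. For each pair (i, j) with i < j, the coefficient of dx_i ∧ dx_j in alpha ∧ beta is (alpha_i * beta_j - alpha_j * beta_i). Collecting: alpha ∧ beta = (-z) dx ∧ dy + (-4*y + z) dx ∧ dz + (2*y - z) dy ∧ dz.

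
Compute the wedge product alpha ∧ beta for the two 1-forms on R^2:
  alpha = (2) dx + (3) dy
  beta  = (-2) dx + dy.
alpha ∧ beta = (8) dx ∧ dy

Distribute the wedge, using dx_i ∧ dx_j = -dx_j ∧ dx_i and dx_i ∧ dx_i = 0. For each pair (i, j) with i < j, the coefficient of dx_i ∧ dx_j in alpha ∧ beta is (alpha_i * beta_j - alpha_j * beta_i). Collecting: alpha ∧ beta = (8) dx ∧ dy.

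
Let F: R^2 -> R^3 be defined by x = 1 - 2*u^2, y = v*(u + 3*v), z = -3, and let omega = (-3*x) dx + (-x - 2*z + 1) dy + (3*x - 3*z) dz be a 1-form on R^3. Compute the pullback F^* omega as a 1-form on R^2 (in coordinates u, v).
F^* omega = (-24*u^3 + 2*u^2*v + 12*u + 6*v) du + (2*u^3 + 12*u^2*v + 6*u + 36*v) dv

Using F^*(f dg) = (f ∘ F) d(g ∘ F), substitute each coordinate x_i by F_i(u, v) in f_i, and replace dx_i by d F_i = (∂F_i/∂u) du + (∂F_i/∂v) dv.
  For the x component: f_1(F) = 6*u^2 - 3; d F_1 = (-4*u) du + (0) dv
  For the y component: f_2(F) = 2*u^2 + 6; d F_2 = (v) du + (u + 6*v) dv
  For the z component: f_3(F) = 12 - 6*u^2; d F_3 = (0) du + (0) dv
Combining and collecting du, dv coefficients:
  coeff of du: -24*u^3 + 2*u^2*v + 12*u + 6*v
  coeff of dv: 2*u^3 + 12*u^2*v + 6*u + 36*v
F^* omega = (-24*u^3 + 2*u^2*v + 12*u + 6*v) du + (2*u^3 + 12*u^2*v + 6*u + 36*v) dv.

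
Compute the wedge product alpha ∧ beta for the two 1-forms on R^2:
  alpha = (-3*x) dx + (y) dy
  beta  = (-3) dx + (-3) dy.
alpha ∧ beta = (9*x + 3*y) dx ∧ dy

Distribute the wedge, using dx_i ∧ dx_j = -dx_j ∧ dx_i and dx_i ∧ dx_i = 0. For each pair (i, j) with i < j, the coefficient of dx_i ∧ dx_j in alpha ∧ beta is (alpha_i * beta_j - alpha_j * beta_i). Collecting: alpha ∧ beta = (9*x + 3*y) dx ∧ dy.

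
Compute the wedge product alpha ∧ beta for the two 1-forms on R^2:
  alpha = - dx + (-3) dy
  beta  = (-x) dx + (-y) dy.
alpha ∧ beta = (-3*x + y) dx ∧ dy

Distribute the wedge, using dx_i ∧ dx_j = -dx_j ∧ dx_i and dx_i ∧ dx_i = 0. For each pair (i, j) with i < j, the coefficient of dx_i ∧ dx_j in alpha ∧ beta is (alpha_i * beta_j - alpha_j * beta_i). Collecting: alpha ∧ beta = (-3*x + y) dx ∧ dy.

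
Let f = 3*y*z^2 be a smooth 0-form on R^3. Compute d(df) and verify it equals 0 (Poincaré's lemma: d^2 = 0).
d(df) = 0

Step 1: df = sum_i (∂f/∂x_i) dx_i = (0) dx + (3*z^2) dy + (6*y*z) dz.
Step 2: Apply d again. Using the 1-form formula, the coefficient of dx ∧ dy in d(df) is ∂^2 f/∂x ∂y - ∂^2 f/∂y ∂x = (0) - (0) = 0 (equality of mixed partials for smooth f).
Similarly for dx ∧ dz and dy ∧ dz — all coefficients vanish. So d(df) = 0.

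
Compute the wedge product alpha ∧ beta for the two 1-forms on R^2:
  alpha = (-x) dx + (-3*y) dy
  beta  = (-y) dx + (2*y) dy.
alpha ∧ beta = (-y*(2*x + 3*y)) dx ∧ dy

Distribute the wedge, using dx_i ∧ dx_j = -dx_j ∧ dx_i and dx_i ∧ dx_i = 0. For each pair (i, j) with i < j, the coefficient of dx_i ∧ dx_j in alpha ∧ beta is (alpha_i * beta_j - alpha_j * beta_i). Collecting: alpha ∧ beta = (-y*(2*x + 3*y)) dx ∧ dy.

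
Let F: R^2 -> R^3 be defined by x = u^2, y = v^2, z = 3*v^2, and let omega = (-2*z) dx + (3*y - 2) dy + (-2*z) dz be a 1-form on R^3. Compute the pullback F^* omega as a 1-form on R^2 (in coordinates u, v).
F^* omega = (-12*u*v^2) du + (-30*v^3 - 4*v) dv

Using F^*(f dg) = (f ∘ F) d(g ∘ F), substitute each coordinate x_i by F_i(u, v) in f_i, and replace dx_i by d F_i = (∂F_i/∂u) du + (∂F_i/∂v) dv.
  For the x component: f_1(F) = -6*v^2; d F_1 = (2*u) du + (0) dv
  For the y component: f_2(F) = 3*v^2 - 2; d F_2 = (0) du + (2*v) dv
  For the z component: f_3(F) = -6*v^2; d F_3 = (0) du + (6*v) dv
Combining and collecting du, dv coefficients:
  coeff of du: -12*u*v^2
  coeff of dv: -30*v^3 - 4*v
F^* omega = (-12*u*v^2) du + (-30*v^3 - 4*v) dv.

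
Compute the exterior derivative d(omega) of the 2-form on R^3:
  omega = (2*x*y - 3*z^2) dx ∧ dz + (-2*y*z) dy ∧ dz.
d(omega) = (-2*x) dx ∧ dy ∧ dz

For a 2-form omega = sum_{i<j} g_{ij} dx_i ∧ dx_j, the exterior derivative is
  d(omega) = sum_{i<j} d(g_{ij}) ∧ dx_i ∧ dx_j = sum_{i<j, k} (∂g_{ij}/∂x_k) dx_k ∧ dx_i ∧ dx_j.
Expand each term, using dx_k ∧ dx_i ∧ dx_j = sgn(permutation) dx_{(a)} ∧ dx_{(b)} ∧ dx_{(c)} with (a < b < c) sorted:
  d(2*x*y - 3*z^2) includes (∂/∂y)(2*x*y - 3*z^2) dy = (2*x) dy, which multiplied by dx ∧ dz gives (-2*x) dx ∧ dy ∧ dz
Collecting like 3-forms: d(omega) = (-2*x) dx ∧ dy ∧ dz.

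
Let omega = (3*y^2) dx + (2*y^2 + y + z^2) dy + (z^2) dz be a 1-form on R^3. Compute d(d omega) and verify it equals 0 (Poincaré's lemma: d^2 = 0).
d(d omega) = 0

Step 1: d omega = sum_{i<j} (∂f_j/∂x_i - ∂f_i/∂x_j) dx_i ∧ dx_j:
  coeff of dx ∧ dy: -6*y
  coeff of dx ∧ dz: 0
  coeff of dy ∧ dz: -2*z
Step 2: Apply d again to each 2-form coefficient. The only possible 3-form in R^3 is dx ∧ dy ∧ dz, with coefficient
  ∂(coeff of dy∧dz)/∂x - ∂(coeff of dx∧dz)/∂y + ∂(coeff of dx∧dy)/∂z
  = ∂/∂x (-2*z) - ∂/∂y (0) + ∂/∂z (-6*y).
Each of these terms simplifies to sums of mixed partials that cancel in pairs. The result is 0 (by equality of mixed partials for smooth functions — Schwarz / Clairaut).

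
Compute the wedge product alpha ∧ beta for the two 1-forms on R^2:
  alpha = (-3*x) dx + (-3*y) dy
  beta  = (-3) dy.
alpha ∧ beta = (9*x) dx ∧ dy

Distribute the wedge, using dx_i ∧ dx_j = -dx_j ∧ dx_i and dx_i ∧ dx_i = 0. For each pair (i, j) with i < j, the coefficient of dx_i ∧ dx_j in alpha ∧ beta is (alpha_i * beta_j - alpha_j * beta_i). Collecting: alpha ∧ beta = (9*x) dx ∧ dy.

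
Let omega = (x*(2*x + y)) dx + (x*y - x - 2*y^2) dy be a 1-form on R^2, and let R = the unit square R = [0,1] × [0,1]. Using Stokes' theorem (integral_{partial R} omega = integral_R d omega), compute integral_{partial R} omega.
integral_(partial R) omega = -1

Stokes: integral_partial_R omega = integral_R d omega with d omega = (∂Q/∂x - ∂P/∂y) dx ∧ dy.
  ∂Q/∂x = y - 1
  ∂P/∂y = x
  integrand = ∂Q/∂x - ∂P/∂y = -x + y - 1.
Integrating over R: integral_0^1 integral_0^1 (-x + y - 1) dx dy = -1.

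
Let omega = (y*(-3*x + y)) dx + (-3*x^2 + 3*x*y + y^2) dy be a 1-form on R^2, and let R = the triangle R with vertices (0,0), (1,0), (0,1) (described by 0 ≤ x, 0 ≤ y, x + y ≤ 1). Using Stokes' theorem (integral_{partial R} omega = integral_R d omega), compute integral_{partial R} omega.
integral_(partial R) omega = -1/3

Stokes: integral_partial_R omega = integral_R d omega with d omega = (∂Q/∂x - ∂P/∂y) dx ∧ dy.
  ∂Q/∂x = -6*x + 3*y
  ∂P/∂y = -3*x + 2*y
  integrand = ∂Q/∂x - ∂P/∂y = -3*x + y.
Integrating over R: integral_0^1 integral_0^{1-x} (-3*x + y) dy dx = -1/3.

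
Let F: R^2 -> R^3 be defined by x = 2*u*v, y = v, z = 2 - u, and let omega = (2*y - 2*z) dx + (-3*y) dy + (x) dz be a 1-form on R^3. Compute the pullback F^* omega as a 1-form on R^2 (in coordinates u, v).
F^* omega = (2*v*(u + 2*v - 4)) du + (4*u^2 + 4*u*v - 8*u - 3*v) dv

Using F^*(f dg) = (f ∘ F) d(g ∘ F), substitute each coordinate x_i by F_i(u, v) in f_i, and replace dx_i by d F_i = (∂F_i/∂u) du + (∂F_i/∂v) dv.
  For the x component: f_1(F) = 2*u + 2*v - 4; d F_1 = (2*v) du + (2*u) dv
  For the y component: f_2(F) = -3*v; d F_2 = (0) du + (1) dv
  For the z component: f_3(F) = 2*u*v; d F_3 = (-1) du + (0) dv
Combining and collecting du, dv coefficients:
  coeff of du: 2*v*(u + 2*v - 4)
  coeff of dv: 4*u^2 + 4*u*v - 8*u - 3*v
F^* omega = (2*v*(u + 2*v - 4)) du + (4*u^2 + 4*u*v - 8*u - 3*v) dv.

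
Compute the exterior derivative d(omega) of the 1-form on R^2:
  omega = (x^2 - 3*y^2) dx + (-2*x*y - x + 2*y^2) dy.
d(omega) = (4*y - 1) dx ∧ dy

For a 1-form omega = sum_i f_i dx_i, the exterior derivative is
  d(omega) = sum_{i < j} (∂f_j/∂x_i - ∂f_i/∂x_j) dx_i ∧ dx_j.
  coefficient of dx ∧ dy: ∂f_2/∂x - ∂f_1/∂y = ∂(-2*x*y - x + 2*y^2)/∂x - ∂(x^2 - 3*y^2)/∂y = 4*y - 1
Assembling: d(omega) = (4*y - 1) dx ∧ dy.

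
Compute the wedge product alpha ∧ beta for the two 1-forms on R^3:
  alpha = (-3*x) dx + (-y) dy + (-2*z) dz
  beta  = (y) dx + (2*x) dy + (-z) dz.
alpha ∧ beta = (-6*x^2 + y^2) dx ∧ dy + (z*(3*x + 2*y)) dx ∧ dz + (z*(4*x + y)) dy ∧ dz

Distribute the wedge, using dx_i ∧ dx_j = -dx_j ∧ dx_i and dx_i ∧ dx_i = 0. For each pair (i, j) with i < j, the coefficient of dx_i ∧ dx_j in alpha ∧ beta is (alpha_i * beta_j - alpha_j * beta_i). Collecting: alpha ∧ beta = (-6*x^2 + y^2) dx ∧ dy + (z*(3*x + 2*y)) dx ∧ dz + (z*(4*x + y)) dy ∧ dz.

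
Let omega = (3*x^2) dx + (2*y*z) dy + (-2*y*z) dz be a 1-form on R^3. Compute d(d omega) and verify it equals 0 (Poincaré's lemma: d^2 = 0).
d(d omega) = 0

Step 1: d omega = sum_{i<j} (∂f_j/∂x_i - ∂f_i/∂x_j) dx_i ∧ dx_j:
  coeff of dx ∧ dy: 0
  coeff of dx ∧ dz: 0
  coeff of dy ∧ dz: -2*y - 2*z
Step 2: Apply d again to each 2-form coefficient. The only possible 3-form in R^3 is dx ∧ dy ∧ dz, with coefficient
  ∂(coeff of dy∧dz)/∂x - ∂(coeff of dx∧dz)/∂y + ∂(coeff of dx∧dy)/∂z
  = ∂/∂x (-2*y - 2*z) - ∂/∂y (0) + ∂/∂z (0).
Each of these terms simplifies to sums of mixed partials that cancel in pairs. The result is 0 (by equality of mixed partials for smooth functions — Schwarz / Clairaut).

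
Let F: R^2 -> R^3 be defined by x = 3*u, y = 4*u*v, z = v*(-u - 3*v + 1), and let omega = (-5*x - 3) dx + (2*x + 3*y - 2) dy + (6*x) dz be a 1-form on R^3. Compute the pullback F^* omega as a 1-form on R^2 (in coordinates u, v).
F^* omega = (48*u*v^2 + 6*u*v - 45*u - 8*v - 9) du + (2*u*(24*u*v + 3*u - 54*v + 5)) dv

Using F^*(f dg) = (f ∘ F) d(g ∘ F), substitute each coordinate x_i by F_i(u, v) in f_i, and replace dx_i by d F_i = (∂F_i/∂u) du + (∂F_i/∂v) dv.
  For the x component: f_1(F) = -15*u - 3; d F_1 = (3) du + (0) dv
  For the y component: f_2(F) = 12*u*v + 6*u - 2; d F_2 = (4*v) du + (4*u) dv
  For the z component: f_3(F) = 18*u; d F_3 = (-v) du + (-u - 6*v + 1) dv
Combining and collecting du, dv coefficients:
  coeff of du: 48*u*v^2 + 6*u*v - 45*u - 8*v - 9
  coeff of dv: 2*u*(24*u*v + 3*u - 54*v + 5)
F^* omega = (48*u*v^2 + 6*u*v - 45*u - 8*v - 9) du + (2*u*(24*u*v + 3*u - 54*v + 5)) dv.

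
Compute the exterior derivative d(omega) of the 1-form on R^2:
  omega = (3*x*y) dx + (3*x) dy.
d(omega) = (3 - 3*x) dx ∧ dy

For a 1-form omega = sum_i f_i dx_i, the exterior derivative is
  d(omega) = sum_{i < j} (∂f_j/∂x_i - ∂f_i/∂x_j) dx_i ∧ dx_j.
  coefficient of dx ∧ dy: ∂f_2/∂x - ∂f_1/∂y = ∂(3*x)/∂x - ∂(3*x*y)/∂y = 3 - 3*x
Assembling: d(omega) = (3 - 3*x) dx ∧ dy.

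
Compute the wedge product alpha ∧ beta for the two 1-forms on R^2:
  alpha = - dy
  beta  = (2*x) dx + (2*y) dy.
alpha ∧ beta = (2*x) dx ∧ dy

Distribute the wedge, using dx_i ∧ dx_j = -dx_j ∧ dx_i and dx_i ∧ dx_i = 0. For each pair (i, j) with i < j, the coefficient of dx_i ∧ dx_j in alpha ∧ beta is (alpha_i * beta_j - alpha_j * beta_i). Collecting: alpha ∧ beta = (2*x) dx ∧ dy.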